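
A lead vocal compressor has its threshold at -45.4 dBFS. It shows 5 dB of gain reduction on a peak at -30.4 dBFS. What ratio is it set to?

Input overshoot = -30.4 − (-45.4) = 15 dB.
Output overshoot = 15 − 5 = 10 dB.
Ratio = input overshoot / output overshoot = 15 / 10 = 1.5.

1.5:1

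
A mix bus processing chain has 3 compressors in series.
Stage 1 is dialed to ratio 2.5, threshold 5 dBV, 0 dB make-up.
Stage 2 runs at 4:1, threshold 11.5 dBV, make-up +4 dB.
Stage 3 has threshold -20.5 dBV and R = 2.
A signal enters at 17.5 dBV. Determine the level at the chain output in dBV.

Stage 1: overshoot 12.5 dB → 12.5/2.5 = 5 dB → 10 dBV.
Stage 2: 10 dBV ≤ 11.5 dBV, so stage 2 doesn't engage; make-up brings it to 14 dBV.
Stage 3: 14 dBV is 34.5 dB over -20.5 dBV; at 2:1 that becomes 17.25 dB over, giving -3.25 dBV.

-3.25 dBV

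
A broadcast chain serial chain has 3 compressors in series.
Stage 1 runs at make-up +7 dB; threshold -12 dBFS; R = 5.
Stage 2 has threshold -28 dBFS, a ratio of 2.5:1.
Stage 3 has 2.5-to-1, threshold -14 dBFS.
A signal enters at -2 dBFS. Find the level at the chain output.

Stage 1: -2 dBFS is 10 dB over -12 dBFS; at 5:1 that becomes 2 dB over, giving -10 dBFS; +7 dB make-up → -3 dBFS.
Stage 2: overshoot 25 dB → 25/2.5 = 10 dB → -18 dBFS.
Stage 3: below threshold (-18 ≤ -14); passes unchanged; output -18 dBFS.

-18 dBFS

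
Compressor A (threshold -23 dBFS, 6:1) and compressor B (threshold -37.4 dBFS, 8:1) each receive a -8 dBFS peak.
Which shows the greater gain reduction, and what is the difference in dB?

A: GR = 15 − 15/6 = 12.5 dB.
B: GR = 29.4 − 29.4/8 = 25.725 dB.
B applies 13.225 dB more gain reduction.

B, by 13.225 dB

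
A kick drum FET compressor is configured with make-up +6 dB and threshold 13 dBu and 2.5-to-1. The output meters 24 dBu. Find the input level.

25.5 dBu

Remove make-up: 24 − 6 = 18 dBu.
The compressed level sits 18 − 13 = 5 dB over threshold.
Undo the ratio: input overshoot = 5 × 2.5 = 12.5 dB, giving input = 25.5 dBu.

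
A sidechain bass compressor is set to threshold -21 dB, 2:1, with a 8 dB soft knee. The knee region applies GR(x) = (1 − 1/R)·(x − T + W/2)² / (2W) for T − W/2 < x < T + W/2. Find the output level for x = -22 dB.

x − T + W/2 = -22 − (-21) + 4 = 3.
GR = (1 − 1/2) × 3² / 16 = 0.5 × 9 / 16 = 0.28125 dB.
Output = -22 − 0.28125 = -22.28125 dB.

-22.28125 dB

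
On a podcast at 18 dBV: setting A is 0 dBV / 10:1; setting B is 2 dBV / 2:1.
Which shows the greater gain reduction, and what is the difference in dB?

A, by 8.2 dB

A: GR = 18 − 18/10 = 16.2 dB.
B: GR = 16 − 16/2 = 8 dB.
A reduces 8.2 dB more.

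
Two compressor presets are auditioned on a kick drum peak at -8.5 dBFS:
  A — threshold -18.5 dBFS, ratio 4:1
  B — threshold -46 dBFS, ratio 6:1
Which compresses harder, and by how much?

B, by 23.75 dB

A: GR = 10 − 10/4 = 7.5 dB.
B: GR = 37.5 − 37.5/6 = 31.25 dB.
B applies 23.75 dB more gain reduction.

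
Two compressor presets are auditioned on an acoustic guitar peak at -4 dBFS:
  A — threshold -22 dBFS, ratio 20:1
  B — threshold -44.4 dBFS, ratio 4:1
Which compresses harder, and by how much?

A: 18 dB over, compressed to 0.9 dB over, so 17.1 dB of GR.
B: 40.4 dB over, compressed to 10.1 dB over, so 30.3 dB of GR.
B applies 13.2 dB more gain reduction.

B, by 13.2 dB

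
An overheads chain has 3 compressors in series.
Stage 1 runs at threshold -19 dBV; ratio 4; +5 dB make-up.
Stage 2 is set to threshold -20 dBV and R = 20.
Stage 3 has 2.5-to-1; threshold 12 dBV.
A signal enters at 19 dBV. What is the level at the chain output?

Stage 1: 19 dBV is 38 dB over -19 dBV; at 4:1 that becomes 9.5 dB over, giving -9.5 dBV; +5 dB make-up → -4.5 dBV.
Stage 2: 15.5 dB above -20 dBV, reduced 20:1 to 0.775 dB above → -19.225 dBV.
Stage 3: -19.225 dBV ≤ 12 dBV, so stage 3 doesn't engage; output -19.225 dBV.

-19.225 dBV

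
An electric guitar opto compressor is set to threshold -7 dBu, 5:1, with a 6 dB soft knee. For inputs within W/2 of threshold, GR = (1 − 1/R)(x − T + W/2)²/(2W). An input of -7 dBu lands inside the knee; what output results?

-7.6 dBu

x − T + W/2 = -7 − (-7) + 3 = 3.
GR = (1 − 1/5) × 3² / 12 = 0.8 × 9 / 12 = 0.6 dB.
Output = -7 − 0.6 = -7.6 dBu.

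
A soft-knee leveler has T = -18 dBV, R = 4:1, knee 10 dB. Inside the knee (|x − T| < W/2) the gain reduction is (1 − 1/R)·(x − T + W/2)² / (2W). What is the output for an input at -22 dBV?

x − T + W/2 = -22 − (-18) + 5 = 1.
GR = (1 − 1/4) × 1² / 20 = 0.75 × 1 / 20 = 0.0375 dB.
Output = -22 − 0.0375 = -22.0375 dBV.

-22.0375 dBV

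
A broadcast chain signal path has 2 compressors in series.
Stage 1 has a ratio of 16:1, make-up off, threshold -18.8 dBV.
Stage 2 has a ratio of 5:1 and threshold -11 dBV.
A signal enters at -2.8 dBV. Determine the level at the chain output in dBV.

Stage 1: 16 dB above -18.8 dBV, reduced 16:1 to 1 dB above → -17.8 dBV.
Stage 2: -17.8 dBV is at or below the -11 dBV threshold — no compression; output -17.8 dBV.

-17.8 dBV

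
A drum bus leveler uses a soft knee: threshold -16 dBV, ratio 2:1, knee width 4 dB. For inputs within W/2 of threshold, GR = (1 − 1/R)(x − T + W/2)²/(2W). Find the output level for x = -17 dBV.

x − T + W/2 = -17 − (-16) + 2 = 1.
GR = (1 − 1/2) × 1² / 8 = 0.5 × 1 / 8 = 0.0625 dB.
Output = -17 − 0.0625 = -17.0625 dBV.

-17.0625 dBV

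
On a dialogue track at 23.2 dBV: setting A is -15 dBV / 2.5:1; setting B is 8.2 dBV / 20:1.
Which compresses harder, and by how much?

A: 38.2 dB over, compressed to 15.28 dB over, so 22.92 dB of GR.
B: 15 dB over, compressed to 0.75 dB over, so 14.25 dB of GR.
A applies 8.67 dB more gain reduction.

A, by 8.67 dB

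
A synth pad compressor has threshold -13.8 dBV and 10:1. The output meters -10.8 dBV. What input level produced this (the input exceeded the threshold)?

16.2 dBV

That's 3 dB above the -13.8 dBV threshold.
Undo the ratio: input overshoot = 3 × 10 = 30 dB, giving input = 16.2 dBV.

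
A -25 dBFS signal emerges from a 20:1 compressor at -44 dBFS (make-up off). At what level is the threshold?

Input is 20 dB above T (since output overshoot × R = input overshoot: (-44 − T)·20 = -25 − T gives T = -45 dBFS).
Check: -45 + (-25 − (-45))/20 = -45 + 1 = -44 dBFS. ✓

-45 dBFS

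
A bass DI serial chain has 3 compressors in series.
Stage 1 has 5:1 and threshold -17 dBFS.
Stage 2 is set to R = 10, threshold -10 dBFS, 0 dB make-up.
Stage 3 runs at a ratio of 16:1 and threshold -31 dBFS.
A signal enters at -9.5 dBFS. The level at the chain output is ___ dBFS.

Stage 1: overshoot 7.5 dB → 7.5/5 = 1.5 dB → -15.5 dBFS.
Stage 2: -15.5 dBFS is at or below the -10 dBFS threshold — no compression; output -15.5 dBFS.
Stage 3: overshoot 15.5 dB → 15.5/16 = 0.96875 dB → -30.03125 dBFS.

-30.03125 dBFS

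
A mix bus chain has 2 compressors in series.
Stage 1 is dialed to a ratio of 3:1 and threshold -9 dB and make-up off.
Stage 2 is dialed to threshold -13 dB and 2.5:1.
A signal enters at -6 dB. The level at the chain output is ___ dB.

Stage 1: 3 dB above -9 dB, reduced 3:1 to 1 dB above → -8 dB.
Stage 2: 5 dB above -13 dB, reduced 2.5:1 to 2 dB above → -11 dB.

-11 dB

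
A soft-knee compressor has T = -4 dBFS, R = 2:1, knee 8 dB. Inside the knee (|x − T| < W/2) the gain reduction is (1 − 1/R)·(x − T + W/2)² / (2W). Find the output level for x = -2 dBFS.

x − T + W/2 = -2 − (-4) + 4 = 6.
GR = (1 − 1/2) × 6² / 16 = 0.5 × 36 / 16 = 1.125 dB.
Output = -2 − 1.125 = -3.125 dBFS.

-3.125 dBFS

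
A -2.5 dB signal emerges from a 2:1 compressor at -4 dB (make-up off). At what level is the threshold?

-5.5 dB

Input is 3 dB above T (since output overshoot × R = input overshoot: (-4 − T)·2 = -2.5 − T gives T = -5.5 dB).
Check: -5.5 + (-2.5 − (-5.5))/2 = -5.5 + 1.5 = -4 dB. ✓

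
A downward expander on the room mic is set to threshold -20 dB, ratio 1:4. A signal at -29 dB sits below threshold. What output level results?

The input is 9 dB below the -20 dB threshold.
A 1:4 expander multiplies undershoot by 4: 9 × 4 = 36 dB below threshold.
Output = -20 − 36 = -56 dB.

-56 dB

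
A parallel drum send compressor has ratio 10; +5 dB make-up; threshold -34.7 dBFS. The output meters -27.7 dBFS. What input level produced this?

Remove make-up: -27.7 − 5 = -32.7 dBFS.
Post-compression overshoot = -32.7 − (-34.7) = 2 dB.
Before 10:1 compression the overshoot was 2 × 10 = 20 dB, so input = -34.7 + 20 = -14.7 dBFS.

-14.7 dBFS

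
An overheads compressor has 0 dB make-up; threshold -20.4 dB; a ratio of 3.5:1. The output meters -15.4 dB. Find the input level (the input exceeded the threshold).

-2.9 dB

The compressed level sits -15.4 − (-20.4) = 5 dB over threshold.
Undo the ratio: input overshoot = 5 × 3.5 = 17.5 dB, giving input = -2.9 dB.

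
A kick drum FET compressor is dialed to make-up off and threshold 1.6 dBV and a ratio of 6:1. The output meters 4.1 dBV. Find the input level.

Post-compression overshoot = 4.1 − 1.6 = 2.5 dB.
Before 6:1 compression the overshoot was 2.5 × 6 = 15 dB, so input = 1.6 + 15 = 16.6 dBV.

16.6 dBV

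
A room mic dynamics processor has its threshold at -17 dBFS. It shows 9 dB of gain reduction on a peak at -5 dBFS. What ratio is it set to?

Input overshoot = -5 − (-17) = 12 dB.
Output overshoot = 12 − 9 = 3 dB.
Ratio = input overshoot / output overshoot = 12 / 3 = 4.

4:1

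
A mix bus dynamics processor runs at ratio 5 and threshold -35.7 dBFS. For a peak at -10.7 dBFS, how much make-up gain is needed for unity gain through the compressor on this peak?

20 dB

The peak compresses to -35.7 + 25/5 = -30.7 dBFS.
To reach -10.7 dBFS requires -10.7 − (-30.7) = 20 dB of make-up.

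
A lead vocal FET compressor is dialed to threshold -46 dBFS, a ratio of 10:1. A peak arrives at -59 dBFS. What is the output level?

-59 dBFS

-59 dBFS is 13 dB below the -46 dBFS threshold, so no gain reduction is applied.
Output = input = -59 dBFS.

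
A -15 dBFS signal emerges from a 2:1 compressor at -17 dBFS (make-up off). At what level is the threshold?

-19 dBFS

Gain reduction = -15 − (-17) = 2 dB; output overshoot = GR / (R − 1) = 2 / 1 = 2 dB.
Threshold = output − output overshoot = -17 − 2 = -19 dBFS.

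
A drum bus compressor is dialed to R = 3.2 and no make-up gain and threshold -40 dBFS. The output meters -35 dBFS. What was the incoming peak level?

-24 dBFS

The compressed level sits -35 − (-40) = 5 dB over threshold.
Undo the ratio: input overshoot = 5 × 3.2 = 16 dB, giving input = -24 dBFS.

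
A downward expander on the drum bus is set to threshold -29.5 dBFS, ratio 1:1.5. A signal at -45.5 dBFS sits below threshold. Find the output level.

Undershoot = (-29.5) − (-45.5) = 16 dB.
At 1:1.5, that expands to 24 dB under threshold.
Output = -29.5 − 24 = -53.5 dBFS.

-53.5 dBFS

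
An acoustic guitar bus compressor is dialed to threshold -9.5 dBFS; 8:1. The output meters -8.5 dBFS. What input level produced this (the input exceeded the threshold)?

That's 1 dB above the -9.5 dBFS threshold.
Input overshoot = R × output overshoot = 8 dB → input = -9.5 + 8 = -1.5 dBFS.

-1.5 dBFS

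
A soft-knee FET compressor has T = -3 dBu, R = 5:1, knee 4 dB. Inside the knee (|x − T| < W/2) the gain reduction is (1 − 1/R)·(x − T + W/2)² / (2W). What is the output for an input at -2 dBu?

x − T + W/2 = -2 − (-3) + 2 = 3.
GR = (1 − 1/5) × 3² / 8 = 0.8 × 9 / 8 = 0.9 dB.
Output = -2 − 0.9 = -2.9 dBu.

-2.9 dBu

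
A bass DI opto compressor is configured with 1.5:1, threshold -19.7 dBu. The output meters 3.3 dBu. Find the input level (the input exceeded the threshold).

That's 23 dB above the -19.7 dBu threshold.
Input overshoot = R × output overshoot = 34.5 dB → input = -19.7 + 34.5 = 14.8 dBu.

14.8 dBu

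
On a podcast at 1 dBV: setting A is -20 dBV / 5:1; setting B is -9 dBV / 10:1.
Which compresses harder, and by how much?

A: overshoot 21 dB → output overshoot 4.2 dB → GR 16.8 dB.
B: overshoot 10 dB → output overshoot 1 dB → GR 9 dB.
A applies 7.8 dB more gain reduction.

A, by 7.8 dB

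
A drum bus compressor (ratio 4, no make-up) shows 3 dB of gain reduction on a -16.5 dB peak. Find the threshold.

-20.5 dB

Input is 4 dB above T (since output overshoot × R = input overshoot: (-19.5 − T)·4 = -16.5 − T gives T = -20.5 dB).
Check: -20.5 + (-16.5 − (-20.5))/4 = -20.5 + 1 = -19.5 dB. ✓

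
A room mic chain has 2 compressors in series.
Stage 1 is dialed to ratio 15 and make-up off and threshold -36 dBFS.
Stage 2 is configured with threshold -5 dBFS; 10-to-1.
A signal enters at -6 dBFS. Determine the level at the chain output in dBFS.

-34 dBFS

Stage 1: 30 dB above -36 dBFS, reduced 15:1 to 2 dB above → -34 dBFS.
Stage 2: -34 dBFS ≤ -5 dBFS, so stage 2 doesn't engage; output -34 dBFS.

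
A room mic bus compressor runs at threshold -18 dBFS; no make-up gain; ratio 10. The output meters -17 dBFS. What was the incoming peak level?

-8 dBFS

Post-compression overshoot = -17 − (-18) = 1 dB.
Input overshoot = R × output overshoot = 10 dB → input = -18 + 10 = -8 dBFS.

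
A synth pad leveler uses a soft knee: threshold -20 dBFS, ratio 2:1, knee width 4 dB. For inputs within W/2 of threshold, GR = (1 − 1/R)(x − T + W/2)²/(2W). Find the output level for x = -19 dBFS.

-19.5625 dBFS

x − T + W/2 = -19 − (-20) + 2 = 3.
GR = (1 − 1/2) × 3² / 8 = 0.5 × 9 / 8 = 0.5625 dB.
Output = -19 − 0.5625 = -19.5625 dBFS.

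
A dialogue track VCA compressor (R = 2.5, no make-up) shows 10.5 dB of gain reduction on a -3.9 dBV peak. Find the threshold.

-21.4 dBV

Gain reduction = -3.9 − (-14.4) = 10.5 dB; output overshoot = GR / (R − 1) = 10.5 / 1.5 = 7 dB.
Threshold = output − output overshoot = -14.4 − 7 = -21.4 dBV.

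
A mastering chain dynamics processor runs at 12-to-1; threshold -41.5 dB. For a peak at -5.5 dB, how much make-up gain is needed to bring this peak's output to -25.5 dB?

13 dB

Overshoot 36 dB → 36/12 = 3 dB after compression, so the compressed level is -41.5 + 3 = -38.5 dB.
Make-up = target − compressed = -25.5 − (-38.5) = 13 dB.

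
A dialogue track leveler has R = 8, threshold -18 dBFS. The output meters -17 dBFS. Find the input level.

Post-compression overshoot = -17 − (-18) = 1 dB.
Input overshoot = R × output overshoot = 8 dB → input = -18 + 8 = -10 dBFS.

-10 dBFS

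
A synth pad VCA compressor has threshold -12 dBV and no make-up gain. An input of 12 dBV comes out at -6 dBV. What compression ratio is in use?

4:1

Input overshoot = 12 − (-12) = 24 dB; output overshoot = -6 − (-12) = 6 dB.
Ratio = 24 / 6 = 4.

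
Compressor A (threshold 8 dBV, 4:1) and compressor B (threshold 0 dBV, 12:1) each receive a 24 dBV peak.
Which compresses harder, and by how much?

B, by 10 dB

A: GR = 16 − 16/4 = 12 dB.
B: GR = 24 − 24/12 = 22 dB.
B reduces 10 dB more.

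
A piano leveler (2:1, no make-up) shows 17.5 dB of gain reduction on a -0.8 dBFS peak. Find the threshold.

Input is 35 dB above T (since output overshoot × R = input overshoot: (-18.3 − T)·2 = -0.8 − T gives T = -35.8 dBFS).
Check: -35.8 + (-0.8 − (-35.8))/2 = -35.8 + 17.5 = -18.3 dBFS. ✓

-35.8 dBFS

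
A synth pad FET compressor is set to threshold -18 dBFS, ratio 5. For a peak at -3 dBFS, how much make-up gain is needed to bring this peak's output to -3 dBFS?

12 dB

The peak compresses to -18 + 15/5 = -15 dBFS.
To reach -3 dBFS requires -3 − (-15) = 12 dB of make-up.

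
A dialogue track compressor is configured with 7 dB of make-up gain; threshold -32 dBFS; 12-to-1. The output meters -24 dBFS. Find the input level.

-20 dBFS

Before make-up, the level was -24 − 7 = -31 dBFS.
That's 1 dB above the -32 dBFS threshold.
Undo the ratio: input overshoot = 1 × 12 = 12 dB, giving input = -20 dBFS.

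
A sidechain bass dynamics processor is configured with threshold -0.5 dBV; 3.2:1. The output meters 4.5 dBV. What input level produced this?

That's 5 dB above the -0.5 dBV threshold.
Input overshoot = R × output overshoot = 16 dB → input = -0.5 + 16 = 15.5 dBV.

15.5 dBV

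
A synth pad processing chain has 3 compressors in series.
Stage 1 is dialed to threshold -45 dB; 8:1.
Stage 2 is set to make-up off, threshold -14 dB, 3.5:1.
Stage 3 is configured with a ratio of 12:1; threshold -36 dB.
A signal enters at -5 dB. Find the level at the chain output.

Stage 1: overshoot 40 dB → 40/8 = 5 dB → -40 dB.
Stage 2: -40 dB ≤ -14 dB, so stage 2 doesn't engage; output -40 dB.
Stage 3: below threshold (-40 ≤ -36); passes unchanged; output -40 dB.

-40 dB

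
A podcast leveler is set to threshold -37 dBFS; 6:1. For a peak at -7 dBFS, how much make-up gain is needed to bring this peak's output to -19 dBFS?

Without make-up, output = threshold + overshoot/6 = -37 + 5 = -32 dBFS.
Gap to target: 13 dB.

13 dB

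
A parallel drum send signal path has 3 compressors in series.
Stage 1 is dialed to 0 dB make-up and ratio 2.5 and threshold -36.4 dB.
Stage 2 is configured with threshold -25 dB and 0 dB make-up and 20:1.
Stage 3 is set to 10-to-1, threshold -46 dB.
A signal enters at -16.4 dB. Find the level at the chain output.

Stage 1: overshoot 20 dB → 20/2.5 = 8 dB → -28.4 dB.
Stage 2: -28.4 dB ≤ -25 dB, so stage 2 doesn't engage; output -28.4 dB.
Stage 3: overshoot 17.6 dB → 17.6/10 = 1.76 dB → -44.24 dB.

-44.24 dB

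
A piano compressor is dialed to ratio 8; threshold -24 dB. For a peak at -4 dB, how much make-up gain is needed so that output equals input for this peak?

17.5 dB

Without make-up, output = threshold + overshoot/8 = -24 + 2.5 = -21.5 dB.
Gap to target: 17.5 dB.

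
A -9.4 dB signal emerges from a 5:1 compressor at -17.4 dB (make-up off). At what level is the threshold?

-19.4 dB

Let T be the threshold. Output overshoot = (input overshoot)/R, so -17.4 − T = (-9.4 − T)/5.
5·(-17.4 − T) = -9.4 − T → 4·T = -87 − (-9.4) = -77.6.
T = -77.6/4 = -19.4 dB.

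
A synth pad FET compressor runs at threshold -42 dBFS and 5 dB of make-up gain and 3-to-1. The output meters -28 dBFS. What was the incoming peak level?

-15 dBFS

Before make-up, the level was -28 − 5 = -33 dBFS.
Post-compression overshoot = -33 − (-42) = 9 dB.
Before 3:1 compression the overshoot was 9 × 3 = 27 dB, so input = -42 + 27 = -15 dBFS.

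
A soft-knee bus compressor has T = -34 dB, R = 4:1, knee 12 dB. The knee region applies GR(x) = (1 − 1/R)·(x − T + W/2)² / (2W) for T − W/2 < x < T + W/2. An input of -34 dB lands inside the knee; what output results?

-35.125 dB

x − T + W/2 = -34 − (-34) + 6 = 6.
GR = (1 − 1/4) × 6² / 24 = 0.75 × 36 / 24 = 1.125 dB.
Output = -34 − 1.125 = -35.125 dB.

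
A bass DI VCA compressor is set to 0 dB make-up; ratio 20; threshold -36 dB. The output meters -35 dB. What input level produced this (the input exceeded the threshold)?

-16 dB

Post-compression overshoot = -35 − (-36) = 1 dB.
Undo the ratio: input overshoot = 1 × 20 = 20 dB, giving input = -16 dB.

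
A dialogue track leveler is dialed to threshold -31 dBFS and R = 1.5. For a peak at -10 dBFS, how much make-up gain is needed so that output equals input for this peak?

Without make-up, output = threshold + overshoot/1.5 = -31 + 14 = -17 dBFS.
Gap to target: 7 dB.

7 dB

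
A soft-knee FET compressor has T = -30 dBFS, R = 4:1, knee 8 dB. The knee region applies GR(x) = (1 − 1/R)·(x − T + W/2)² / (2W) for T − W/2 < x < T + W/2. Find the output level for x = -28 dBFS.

-29.6875 dBFS

x − T + W/2 = -28 − (-30) + 4 = 6.
GR = (1 − 1/4) × 6² / 16 = 0.75 × 36 / 16 = 1.6875 dB.
Output = -28 − 1.6875 = -29.6875 dBFS.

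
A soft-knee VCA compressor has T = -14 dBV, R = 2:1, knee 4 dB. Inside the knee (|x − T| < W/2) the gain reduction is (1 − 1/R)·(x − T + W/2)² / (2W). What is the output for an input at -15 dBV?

x − T + W/2 = -15 − (-14) + 2 = 1.
GR = (1 − 1/2) × 1² / 8 = 0.5 × 1 / 8 = 0.0625 dB.
Output = -15 − 0.0625 = -15.0625 dBV.

-15.0625 dBV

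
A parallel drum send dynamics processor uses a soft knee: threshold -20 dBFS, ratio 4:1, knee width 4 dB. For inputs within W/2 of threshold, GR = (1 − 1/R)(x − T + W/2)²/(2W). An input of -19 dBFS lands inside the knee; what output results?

x − T + W/2 = -19 − (-20) + 2 = 3.
GR = (1 − 1/4) × 3² / 8 = 0.75 × 9 / 8 = 0.84375 dB.
Output = -19 − 0.84375 = -19.84375 dBFS.

-19.84375 dBFS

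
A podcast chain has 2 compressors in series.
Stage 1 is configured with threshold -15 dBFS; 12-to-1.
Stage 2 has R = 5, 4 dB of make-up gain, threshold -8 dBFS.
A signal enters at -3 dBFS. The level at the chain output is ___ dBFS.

Stage 1: overshoot 12 dB → 12/12 = 1 dB → -14 dBFS.
Stage 2: below threshold (-14 ≤ -8); passes unchanged; make-up brings it to -10 dBFS.

-10 dBFS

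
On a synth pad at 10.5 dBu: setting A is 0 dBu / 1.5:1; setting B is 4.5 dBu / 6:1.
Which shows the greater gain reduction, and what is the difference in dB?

A: overshoot 10.5 dB → output overshoot 7 dB → GR 3.5 dB.
B: overshoot 6 dB → output overshoot 1 dB → GR 5 dB.
Difference: 1.5 dB in favour of B.

B, by 1.5 dB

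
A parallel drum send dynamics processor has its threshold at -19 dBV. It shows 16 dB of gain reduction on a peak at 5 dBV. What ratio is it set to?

Input overshoot = 5 − (-19) = 24 dB.
Output overshoot = 24 − 16 = 8 dB.
Ratio = input overshoot / output overshoot = 24 / 8 = 3.

3:1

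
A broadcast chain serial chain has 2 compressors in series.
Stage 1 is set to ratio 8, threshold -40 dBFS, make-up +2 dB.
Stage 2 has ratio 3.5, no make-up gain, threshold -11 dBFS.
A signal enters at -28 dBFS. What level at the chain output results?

-36.5 dBFS

Stage 1: overshoot 12 dB → 12/8 = 1.5 dB → -38.5 dBFS; +2 dB make-up → -36.5 dBFS.
Stage 2: -36.5 dBFS ≤ -11 dBFS, so stage 2 doesn't engage; output -36.5 dBFS.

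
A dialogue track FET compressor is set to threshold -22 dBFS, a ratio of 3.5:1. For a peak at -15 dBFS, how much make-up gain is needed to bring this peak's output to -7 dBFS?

Overshoot 7 dB → 7/3.5 = 2 dB after compression, so the compressed level is -22 + 2 = -20 dBFS.
Make-up = target − compressed = -7 − (-20) = 13 dB.

13 dB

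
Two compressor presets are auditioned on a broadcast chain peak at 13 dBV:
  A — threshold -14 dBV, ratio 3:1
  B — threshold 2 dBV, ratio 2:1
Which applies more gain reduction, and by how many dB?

A: overshoot 27 dB → output overshoot 9 dB → GR 18 dB.
B: overshoot 11 dB → output overshoot 5.5 dB → GR 5.5 dB.
Difference: 12.5 dB in favour of A.

A, by 12.5 dB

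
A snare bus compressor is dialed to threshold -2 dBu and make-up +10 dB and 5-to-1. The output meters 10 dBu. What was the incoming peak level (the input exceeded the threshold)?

8 dBu

Stripping the +10 dB make-up gives 0 dBu at the gain stage.
The compressed level sits 0 − (-2) = 2 dB over threshold.
Input overshoot = R × output overshoot = 10 dB → input = -2 + 10 = 8 dBu.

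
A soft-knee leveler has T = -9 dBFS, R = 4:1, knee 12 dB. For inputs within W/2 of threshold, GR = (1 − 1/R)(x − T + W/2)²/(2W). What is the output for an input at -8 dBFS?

-9.53125 dBFS

x − T + W/2 = -8 − (-9) + 6 = 7.
GR = (1 − 1/4) × 7² / 24 = 0.75 × 49 / 24 = 1.53125 dB.
Output = -8 − 1.53125 = -9.53125 dBFS.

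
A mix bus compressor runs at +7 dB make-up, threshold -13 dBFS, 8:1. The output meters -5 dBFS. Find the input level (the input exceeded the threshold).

Before make-up, the level was -5 − 7 = -12 dBFS.
The compressed level sits -12 − (-13) = 1 dB over threshold.
Before 8:1 compression the overshoot was 1 × 8 = 8 dB, so input = -13 + 8 = -5 dBFS.

-5 dBFS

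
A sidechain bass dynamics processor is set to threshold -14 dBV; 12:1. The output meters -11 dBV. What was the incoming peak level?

Post-compression overshoot = -11 − (-14) = 3 dB.
Undo the ratio: input overshoot = 3 × 12 = 36 dB, giving input = 22 dBV.

22 dBV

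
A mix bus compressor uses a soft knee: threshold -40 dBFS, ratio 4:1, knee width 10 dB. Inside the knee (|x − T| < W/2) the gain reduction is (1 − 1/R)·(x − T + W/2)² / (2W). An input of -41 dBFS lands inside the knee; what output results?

-41.6 dBFS

x − T + W/2 = -41 − (-40) + 5 = 4.
GR = (1 − 1/4) × 4² / 20 = 0.75 × 16 / 20 = 0.6 dB.
Output = -41 − 0.6 = -41.6 dBFS.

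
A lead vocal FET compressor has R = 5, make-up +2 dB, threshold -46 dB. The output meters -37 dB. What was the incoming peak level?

-11 dB

Stripping the +2 dB make-up gives -39 dB at the gain stage.
That's 7 dB above the -46 dB threshold.
Undo the ratio: input overshoot = 7 × 5 = 35 dB, giving input = -11 dB.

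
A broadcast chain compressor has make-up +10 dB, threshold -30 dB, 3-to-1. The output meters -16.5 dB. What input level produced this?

Before make-up, the level was -16.5 − 10 = -26.5 dB.
The compressed level sits -26.5 − (-30) = 3.5 dB over threshold.
Before 3:1 compression the overshoot was 3.5 × 3 = 10.5 dB, so input = -30 + 10.5 = -19.5 dB.

-19.5 dB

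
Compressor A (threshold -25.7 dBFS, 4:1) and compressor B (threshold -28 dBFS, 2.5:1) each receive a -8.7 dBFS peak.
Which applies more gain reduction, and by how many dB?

A, by 1.17 dB

A: 17 dB over, compressed to 4.25 dB over, so 12.75 dB of GR.
B: 19.3 dB over, compressed to 7.72 dB over, so 11.58 dB of GR.
A reduces 1.17 dB more.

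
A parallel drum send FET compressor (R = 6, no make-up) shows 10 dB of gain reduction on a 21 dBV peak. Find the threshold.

9 dBV

Input is 12 dB above T (since output overshoot × R = input overshoot: (11 − T)·6 = 21 − T gives T = 9 dBV).
Check: 9 + (21 − 9)/6 = 9 + 2 = 11 dBV. ✓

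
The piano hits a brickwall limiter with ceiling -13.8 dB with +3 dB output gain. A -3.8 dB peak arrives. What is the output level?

The limiter clamps the peak to its -13.8 dB ceiling.
Output gain then adds 3 dB: -13.8 + 3 = -10.8 dB.

-10.8 dB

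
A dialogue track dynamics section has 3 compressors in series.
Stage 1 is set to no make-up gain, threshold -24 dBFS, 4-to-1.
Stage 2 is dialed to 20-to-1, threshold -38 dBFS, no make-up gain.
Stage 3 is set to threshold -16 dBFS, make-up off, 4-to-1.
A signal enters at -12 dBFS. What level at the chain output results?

-37.15 dBFS

Stage 1: -12 dBFS is 12 dB over -24 dBFS; at 4:1 that becomes 3 dB over, giving -21 dBFS.
Stage 2: 17 dB above -38 dBFS, reduced 20:1 to 0.85 dB above → -37.15 dBFS.
Stage 3: below threshold (-37.15 ≤ -16); passes unchanged; output -37.15 dBFS.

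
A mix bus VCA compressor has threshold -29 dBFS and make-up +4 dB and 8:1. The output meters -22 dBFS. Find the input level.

Stripping the +4 dB make-up gives -26 dBFS at the gain stage.
Post-compression overshoot = -26 − (-29) = 3 dB.
Before 8:1 compression the overshoot was 3 × 8 = 24 dB, so input = -29 + 24 = -5 dBFS.

-5 dBFS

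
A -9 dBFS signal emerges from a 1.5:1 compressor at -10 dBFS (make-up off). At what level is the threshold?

Gain reduction = -9 − (-10) = 1 dB; output overshoot = GR / (R − 1) = 1 / 0.5 = 2 dB.
Threshold = output − output overshoot = -10 − 2 = -12 dBFS.

-12 dBFS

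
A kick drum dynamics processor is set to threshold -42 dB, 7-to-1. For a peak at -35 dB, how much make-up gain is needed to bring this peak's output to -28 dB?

13 dB

Without make-up, output = threshold + overshoot/7 = -42 + 1 = -41 dB.
Gap to target: 13 dB.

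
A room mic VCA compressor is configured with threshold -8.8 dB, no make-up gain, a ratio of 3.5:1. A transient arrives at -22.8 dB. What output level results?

-22.8 dB

-22.8 dB is 14 dB below the -8.8 dB threshold, so no gain reduction is applied.
Output = input = -22.8 dB.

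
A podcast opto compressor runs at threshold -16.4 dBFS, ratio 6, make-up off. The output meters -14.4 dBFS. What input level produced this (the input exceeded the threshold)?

The compressed level sits -14.4 − (-16.4) = 2 dB over threshold.
Undo the ratio: input overshoot = 2 × 6 = 12 dB, giving input = -4.4 dBFS.

-4.4 dBFS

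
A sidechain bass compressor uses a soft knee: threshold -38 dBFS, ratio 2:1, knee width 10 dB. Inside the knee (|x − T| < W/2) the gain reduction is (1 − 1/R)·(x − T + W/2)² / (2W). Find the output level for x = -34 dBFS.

-36.025 dBFS

x − T + W/2 = -34 − (-38) + 5 = 9.
GR = (1 − 1/2) × 9² / 20 = 0.5 × 81 / 20 = 2.025 dB.
Output = -34 − 2.025 = -36.025 dBFS.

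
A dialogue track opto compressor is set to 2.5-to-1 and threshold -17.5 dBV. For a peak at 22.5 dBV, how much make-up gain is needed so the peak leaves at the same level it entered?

Overshoot 40 dB → 40/2.5 = 16 dB after compression, so the compressed level is -17.5 + 16 = -1.5 dBV.
Make-up = target − compressed = 22.5 − (-1.5) = 24 dB.

24 dB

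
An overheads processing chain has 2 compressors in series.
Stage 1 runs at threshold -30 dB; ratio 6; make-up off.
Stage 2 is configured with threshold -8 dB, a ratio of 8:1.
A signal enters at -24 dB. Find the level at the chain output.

Stage 1: -24 dB is 6 dB over -30 dB; at 6:1 that becomes 1 dB over, giving -29 dB.
Stage 2: -29 dB is at or below the -8 dB threshold — no compression; output -29 dB.

-29 dB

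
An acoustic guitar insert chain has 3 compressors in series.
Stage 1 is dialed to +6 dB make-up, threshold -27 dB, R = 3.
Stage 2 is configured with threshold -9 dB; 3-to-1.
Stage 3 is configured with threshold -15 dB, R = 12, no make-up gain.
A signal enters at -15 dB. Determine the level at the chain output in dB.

Stage 1: 12 dB above -27 dB, reduced 3:1 to 4 dB above → -23 dB; +6 dB make-up → -17 dB.
Stage 2: -17 dB ≤ -9 dB, so stage 2 doesn't engage; output -17 dB.
Stage 3: -17 dB is at or below the -15 dB threshold — no compression; output -17 dB.

-17 dB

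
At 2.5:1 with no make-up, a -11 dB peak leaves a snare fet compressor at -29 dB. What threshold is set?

Gain reduction = -11 − (-29) = 18 dB; output overshoot = GR / (R − 1) = 18 / 1.5 = 12 dB.
Threshold = output − output overshoot = -29 − 12 = -41 dB.

-41 dB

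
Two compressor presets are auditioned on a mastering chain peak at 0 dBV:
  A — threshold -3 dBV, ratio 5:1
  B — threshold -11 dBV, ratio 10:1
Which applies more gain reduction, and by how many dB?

B, by 7.5 dB

A: 3 dB over, compressed to 0.6 dB over, so 2.4 dB of GR.
B: 11 dB over, compressed to 1.1 dB over, so 9.9 dB of GR.
Difference: 7.5 dB in favour of B.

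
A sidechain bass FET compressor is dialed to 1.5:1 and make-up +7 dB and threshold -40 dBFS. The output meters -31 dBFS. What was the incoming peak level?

Stripping the +7 dB make-up gives -38 dBFS at the gain stage.
Post-compression overshoot = -38 − (-40) = 2 dB.
Before 1.5:1 compression the overshoot was 2 × 1.5 = 3 dB, so input = -40 + 3 = -37 dBFS.

-37 dBFS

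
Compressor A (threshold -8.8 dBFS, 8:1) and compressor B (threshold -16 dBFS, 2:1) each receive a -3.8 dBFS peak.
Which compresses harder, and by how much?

A: GR = 5 − 5/8 = 4.375 dB.
B: GR = 12.2 − 12.2/2 = 6.1 dB.
Difference: 1.725 dB in favour of B.

B, by 1.725 dB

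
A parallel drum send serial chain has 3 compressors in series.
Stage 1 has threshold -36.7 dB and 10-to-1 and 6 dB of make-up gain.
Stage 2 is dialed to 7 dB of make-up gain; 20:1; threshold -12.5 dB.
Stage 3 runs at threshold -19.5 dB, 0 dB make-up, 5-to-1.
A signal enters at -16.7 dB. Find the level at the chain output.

Stage 1: overshoot 20 dB → 20/10 = 2 dB → -34.7 dB; +6 dB make-up → -28.7 dB.
Stage 2: -28.7 dB is at or below the -12.5 dB threshold — no compression; make-up brings it to -21.7 dB.
Stage 3: -21.7 dB ≤ -19.5 dB, so stage 3 doesn't engage; output -21.7 dB.

-21.7 dB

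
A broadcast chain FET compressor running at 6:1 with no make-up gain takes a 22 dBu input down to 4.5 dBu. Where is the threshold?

Input is 21 dB above T (since output overshoot × R = input overshoot: (4.5 − T)·6 = 22 − T gives T = 1 dBu).
Check: 1 + (22 − 1)/6 = 1 + 3.5 = 4.5 dBu. ✓

1 dBu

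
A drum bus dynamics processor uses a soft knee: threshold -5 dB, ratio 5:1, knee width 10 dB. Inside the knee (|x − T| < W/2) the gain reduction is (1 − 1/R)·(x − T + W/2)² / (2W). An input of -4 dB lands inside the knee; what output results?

-5.44 dB

x − T + W/2 = -4 − (-5) + 5 = 6.
GR = (1 − 1/5) × 6² / 20 = 0.8 × 36 / 20 = 1.44 dB.
Output = -4 − 1.44 = -5.44 dB.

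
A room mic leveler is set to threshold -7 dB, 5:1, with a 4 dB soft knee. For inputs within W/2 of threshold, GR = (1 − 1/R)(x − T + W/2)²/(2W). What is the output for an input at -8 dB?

-8.1 dB

x − T + W/2 = -8 − (-7) + 2 = 1.
GR = (1 − 1/5) × 1² / 8 = 0.8 × 1 / 8 = 0.1 dB.
Output = -8 − 0.1 = -8.1 dB.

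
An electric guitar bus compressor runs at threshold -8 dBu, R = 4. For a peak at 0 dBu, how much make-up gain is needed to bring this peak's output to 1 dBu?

The peak compresses to -8 + 8/4 = -6 dBu.
To reach 1 dBu requires 1 − (-6) = 7 dB of make-up.

7 dB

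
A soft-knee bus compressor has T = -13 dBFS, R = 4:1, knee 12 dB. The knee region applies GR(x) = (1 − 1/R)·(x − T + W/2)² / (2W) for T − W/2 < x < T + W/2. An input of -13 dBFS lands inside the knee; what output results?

-14.125 dBFS

x − T + W/2 = -13 − (-13) + 6 = 6.
GR = (1 − 1/4) × 6² / 24 = 0.75 × 36 / 24 = 1.125 dB.
Output = -13 − 1.125 = -14.125 dBFS.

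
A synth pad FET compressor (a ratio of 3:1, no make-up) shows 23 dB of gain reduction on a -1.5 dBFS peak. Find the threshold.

Gain reduction = -1.5 − (-24.5) = 23 dB; output overshoot = GR / (R − 1) = 23 / 2 = 11.5 dB.
Threshold = output − output overshoot = -24.5 − 11.5 = -36 dBFS.

-36 dBFS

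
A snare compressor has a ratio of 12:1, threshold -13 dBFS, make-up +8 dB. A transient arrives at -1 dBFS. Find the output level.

-1 dBFS sits 12 dB over threshold.
12:1 compression reduces that to 12/12 = 1 dB over.
Output = -13 + 1 = -12 dBFS; make-up adds 8 dB, giving -4 dBFS.

-4 dBFS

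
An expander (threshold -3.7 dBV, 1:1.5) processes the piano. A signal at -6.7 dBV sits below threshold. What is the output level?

-8.2 dBV

Undershoot = (-3.7) − (-6.7) = 3 dB.
At 1:1.5, that expands to 4.5 dB under threshold.
Output = -3.7 − 4.5 = -8.2 dBV.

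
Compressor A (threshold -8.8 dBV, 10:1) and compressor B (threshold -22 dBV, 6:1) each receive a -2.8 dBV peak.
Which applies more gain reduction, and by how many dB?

A: GR = 6 − 6/10 = 5.4 dB.
B: GR = 19.2 − 19.2/6 = 16 dB.
B reduces 10.6 dB more.

B, by 10.6 dB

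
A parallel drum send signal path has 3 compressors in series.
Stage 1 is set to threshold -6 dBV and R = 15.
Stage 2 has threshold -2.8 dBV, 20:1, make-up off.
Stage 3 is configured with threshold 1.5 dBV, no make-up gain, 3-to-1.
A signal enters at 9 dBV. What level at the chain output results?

-5 dBV

Stage 1: 9 dBV is 15 dB over -6 dBV; at 15:1 that becomes 1 dB over, giving -5 dBV.
Stage 2: -5 dBV is at or below the -2.8 dBV threshold — no compression; output -5 dBV.
Stage 3: below threshold (-5 ≤ 1.5); passes unchanged; output -5 dBV.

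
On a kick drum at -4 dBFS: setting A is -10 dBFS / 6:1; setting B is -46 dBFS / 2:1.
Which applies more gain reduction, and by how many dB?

B, by 16 dB

A: GR = 6 − 6/6 = 5 dB.
B: GR = 42 − 42/2 = 21 dB.
B reduces 16 dB more.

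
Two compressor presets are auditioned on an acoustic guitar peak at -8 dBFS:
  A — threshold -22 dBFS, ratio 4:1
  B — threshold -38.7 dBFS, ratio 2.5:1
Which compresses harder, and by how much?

B, by 7.92 dB

A: overshoot 14 dB → output overshoot 3.5 dB → GR 10.5 dB.
B: overshoot 30.7 dB → output overshoot 12.28 dB → GR 18.42 dB.
B reduces 7.92 dB more.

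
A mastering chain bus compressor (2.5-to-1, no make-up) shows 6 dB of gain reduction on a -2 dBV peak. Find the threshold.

Let T be the threshold. Output overshoot = (input overshoot)/R, so -8 − T = (-2 − T)/2.5.
2.5·(-8 − T) = -2 − T → 1.5·T = -20 − (-2) = -18.
T = -18/1.5 = -12 dBV.

-12 dBV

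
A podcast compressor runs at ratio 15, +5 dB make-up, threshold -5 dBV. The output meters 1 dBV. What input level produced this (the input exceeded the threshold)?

Remove make-up: 1 − 5 = -4 dBV.
The compressed level sits -4 − (-5) = 1 dB over threshold.
Input overshoot = R × output overshoot = 15 dB → input = -5 + 15 = 10 dBV.

10 dBV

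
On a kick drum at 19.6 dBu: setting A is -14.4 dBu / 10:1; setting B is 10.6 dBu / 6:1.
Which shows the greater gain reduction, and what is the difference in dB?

A: GR = 34 − 34/10 = 30.6 dB.
B: GR = 9 − 9/6 = 7.5 dB.
A applies 23.1 dB more gain reduction.

A, by 23.1 dB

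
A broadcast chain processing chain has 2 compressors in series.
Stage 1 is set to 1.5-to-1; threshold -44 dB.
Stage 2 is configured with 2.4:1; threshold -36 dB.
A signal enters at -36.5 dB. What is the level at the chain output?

-39 dB

Stage 1: overshoot 7.5 dB → 7.5/1.5 = 5 dB → -39 dB.
Stage 2: below threshold (-39 ≤ -36); passes unchanged; output -39 dB.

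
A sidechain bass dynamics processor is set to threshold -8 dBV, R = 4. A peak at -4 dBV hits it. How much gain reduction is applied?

3 dB

The signal is 4 dB above threshold.
A 4:1 ratio leaves 1 dB of that excess.
So the signal is attenuated by 4 − 1 = 3 dB.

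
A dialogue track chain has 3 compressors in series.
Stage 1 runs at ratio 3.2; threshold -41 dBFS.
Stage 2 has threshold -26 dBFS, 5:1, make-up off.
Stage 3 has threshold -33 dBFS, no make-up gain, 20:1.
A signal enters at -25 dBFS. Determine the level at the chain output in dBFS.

Stage 1: 16 dB above -41 dBFS, reduced 3.2:1 to 5 dB above → -36 dBFS.
Stage 2: -36 dBFS is at or below the -26 dBFS threshold — no compression; output -36 dBFS.
Stage 3: below threshold (-36 ≤ -33); passes unchanged; output -36 dBFS.

-36 dBFS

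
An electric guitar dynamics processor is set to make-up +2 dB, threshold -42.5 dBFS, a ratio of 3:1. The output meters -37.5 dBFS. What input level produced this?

-33.5 dBFS

Before make-up, the level was -37.5 − 2 = -39.5 dBFS.
Post-compression overshoot = -39.5 − (-42.5) = 3 dB.
Undo the ratio: input overshoot = 3 × 3 = 9 dB, giving input = -33.5 dBFS.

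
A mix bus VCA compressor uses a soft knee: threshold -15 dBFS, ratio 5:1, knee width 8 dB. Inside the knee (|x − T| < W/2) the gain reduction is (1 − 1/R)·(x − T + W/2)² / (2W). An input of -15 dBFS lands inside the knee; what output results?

-15.8 dBFS

x − T + W/2 = -15 − (-15) + 4 = 4.
GR = (1 − 1/5) × 4² / 16 = 0.8 × 16 / 16 = 0.8 dB.
Output = -15 − 0.8 = -15.8 dBFS.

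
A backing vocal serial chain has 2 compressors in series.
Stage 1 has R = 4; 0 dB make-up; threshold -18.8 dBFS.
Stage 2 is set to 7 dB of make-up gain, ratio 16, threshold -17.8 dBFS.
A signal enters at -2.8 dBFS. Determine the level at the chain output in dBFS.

Stage 1: overshoot 16 dB → 16/4 = 4 dB → -14.8 dBFS.
Stage 2: overshoot 3 dB → 3/16 = 0.1875 dB → -17.6125 dBFS; +7 dB make-up → -10.6125 dBFS.

-10.6125 dBFS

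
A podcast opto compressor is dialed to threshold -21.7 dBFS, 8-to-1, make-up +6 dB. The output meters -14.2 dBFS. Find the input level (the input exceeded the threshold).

Before make-up, the level was -14.2 − 6 = -20.2 dBFS.
Post-compression overshoot = -20.2 − (-21.7) = 1.5 dB.
Input overshoot = R × output overshoot = 12 dB → input = -21.7 + 12 = -9.7 dBFS.

-9.7 dBFS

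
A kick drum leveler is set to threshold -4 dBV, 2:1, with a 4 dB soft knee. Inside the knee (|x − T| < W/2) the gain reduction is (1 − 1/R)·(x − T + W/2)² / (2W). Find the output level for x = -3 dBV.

x − T + W/2 = -3 − (-4) + 2 = 3.
GR = (1 − 1/2) × 3² / 8 = 0.5 × 9 / 8 = 0.5625 dB.
Output = -3 − 0.5625 = -3.5625 dBV.

-3.5625 dBV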